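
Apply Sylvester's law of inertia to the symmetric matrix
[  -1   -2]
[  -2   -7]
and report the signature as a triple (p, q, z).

step 0: pivot -1 → sign −
step 1: pivot -3 → sign −
signature = (0, 2, 0)

Answer: (0, 2, 0)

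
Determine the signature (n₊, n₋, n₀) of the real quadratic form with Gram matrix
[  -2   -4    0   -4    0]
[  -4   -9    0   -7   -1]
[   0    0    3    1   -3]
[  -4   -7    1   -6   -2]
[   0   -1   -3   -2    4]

Answer: (3, 2, 0)

Derivation:
step 0: pivot -2 → sign −
step 1: pivot -1 → sign −
step 2: pivot 3 → sign +
step 3: pivot 8/3 → sign +
step 4: pivot 1/2 → sign +
signature = (3, 2, 0)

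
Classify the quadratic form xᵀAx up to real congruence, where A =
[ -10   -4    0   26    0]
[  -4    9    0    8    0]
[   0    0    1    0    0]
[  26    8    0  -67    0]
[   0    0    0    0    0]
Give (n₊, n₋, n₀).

Answer: (3, 1, 1)

Derivation:
step 0: pivot -10 → sign −
step 1: pivot 53/5 → sign +
step 2: pivot 1 → sign +
step 3: pivot 3/53 → sign +
step 4: row/col 4 already zero → sign 0
signature = (3, 1, 1)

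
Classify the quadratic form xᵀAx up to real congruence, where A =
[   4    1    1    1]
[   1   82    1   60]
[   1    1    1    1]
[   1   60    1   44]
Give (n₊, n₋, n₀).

step 0: pivot 4 → sign +
step 1: pivot 327/4 → sign +
step 2: pivot 81/109 → sign +
step 3: pivot 2/81 → sign +
signature = (4, 0, 0)

Answer: (4, 0, 0)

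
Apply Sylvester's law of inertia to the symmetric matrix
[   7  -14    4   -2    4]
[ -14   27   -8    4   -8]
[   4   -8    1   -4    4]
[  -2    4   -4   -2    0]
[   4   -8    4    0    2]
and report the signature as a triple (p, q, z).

step 0: pivot 7 → sign +
step 1: pivot -1 → sign −
step 2: pivot -9/7 → sign −
step 3: pivot 34/9 → sign +
step 4: pivot 2/17 → sign +
signature = (3, 2, 0)

Answer: (3, 2, 0)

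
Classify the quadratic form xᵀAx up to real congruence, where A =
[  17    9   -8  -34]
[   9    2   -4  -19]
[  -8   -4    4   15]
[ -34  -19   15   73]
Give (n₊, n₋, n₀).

Answer: (3, 1, 0)

Derivation:
step 0: pivot 17 → sign +
step 1: pivot -47/17 → sign −
step 2: pivot 12/47 → sign +
step 3: pivot 3/4 → sign +
signature = (3, 1, 0)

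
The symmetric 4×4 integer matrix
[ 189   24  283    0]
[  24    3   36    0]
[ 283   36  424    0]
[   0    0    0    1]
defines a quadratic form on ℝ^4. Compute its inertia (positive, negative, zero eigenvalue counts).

Answer: (3, 1, 0)

Derivation:
step 0: pivot 189 → sign +
step 1: pivot -1/21 → sign −
step 2: pivot 1/3 → sign +
step 3: pivot 1 → sign +
signature = (3, 1, 0)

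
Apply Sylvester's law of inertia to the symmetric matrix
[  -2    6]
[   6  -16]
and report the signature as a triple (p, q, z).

Answer: (1, 1, 0)

Derivation:
step 0: pivot -2 → sign −
step 1: pivot 2 → sign +
signature = (1, 1, 0)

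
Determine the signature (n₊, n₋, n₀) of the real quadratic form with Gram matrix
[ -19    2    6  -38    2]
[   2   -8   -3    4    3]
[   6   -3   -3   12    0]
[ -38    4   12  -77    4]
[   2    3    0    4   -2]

Answer: (0, 5, 0)

Derivation:
step 0: pivot -19 → sign −
step 1: pivot -148/19 → sign −
step 2: pivot -57/148 → sign −
step 3: pivot -1 → sign −
step 4: pivot -3/19 → sign −
signature = (0, 5, 0)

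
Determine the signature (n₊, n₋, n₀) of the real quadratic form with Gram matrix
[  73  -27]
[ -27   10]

step 0: pivot 73 → sign +
step 1: pivot 1/73 → sign +
signature = (2, 0, 0)

Answer: (2, 0, 0)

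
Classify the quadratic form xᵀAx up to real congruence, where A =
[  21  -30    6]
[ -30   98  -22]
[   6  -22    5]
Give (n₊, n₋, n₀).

Answer: (3, 0, 0)

Derivation:
step 0: pivot 21 → sign +
step 1: pivot 386/7 → sign +
step 2: pivot 3/193 → sign +
signature = (3, 0, 0)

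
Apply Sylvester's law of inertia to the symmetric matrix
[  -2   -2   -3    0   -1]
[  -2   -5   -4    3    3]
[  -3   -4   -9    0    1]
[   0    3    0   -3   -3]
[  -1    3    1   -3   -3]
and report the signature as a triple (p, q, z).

Answer: (2, 3, 0)

Derivation:
step 0: pivot -2 → sign −
step 1: pivot -3 → sign −
step 2: pivot -25/6 → sign −
step 3: pivot 6/25 → sign +
step 4: pivot 1 → sign +
signature = (2, 3, 0)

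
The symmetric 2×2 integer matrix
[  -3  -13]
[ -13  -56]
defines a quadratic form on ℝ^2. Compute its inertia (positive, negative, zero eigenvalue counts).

Answer: (1, 1, 0)

Derivation:
step 0: pivot -3 → sign −
step 1: pivot 1/3 → sign +
signature = (1, 1, 0)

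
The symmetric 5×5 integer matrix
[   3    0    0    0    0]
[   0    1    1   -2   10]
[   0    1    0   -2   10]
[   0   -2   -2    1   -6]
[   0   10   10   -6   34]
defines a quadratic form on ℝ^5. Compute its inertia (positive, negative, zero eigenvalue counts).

Answer: (2, 3, 0)

Derivation:
step 0: pivot 3 → sign +
step 1: pivot 1 → sign +
step 2: pivot -1 → sign −
step 3: pivot -3 → sign −
step 4: pivot -2/3 → sign −
signature = (2, 3, 0)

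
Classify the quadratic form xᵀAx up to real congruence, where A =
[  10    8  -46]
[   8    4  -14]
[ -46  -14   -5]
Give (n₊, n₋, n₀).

Answer: (1, 1, 1)

Derivation:
step 0: pivot 10 → sign +
step 1: pivot -12/5 → sign −
step 2: row/col 2 already zero → sign 0
signature = (1, 1, 1)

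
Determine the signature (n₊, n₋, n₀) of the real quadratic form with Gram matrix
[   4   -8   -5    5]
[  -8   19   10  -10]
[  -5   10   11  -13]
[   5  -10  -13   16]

Answer: (4, 0, 0)

Derivation:
step 0: pivot 4 → sign +
step 1: pivot 3 → sign +
step 2: pivot 19/4 → sign +
step 3: pivot 3/19 → sign +
signature = (4, 0, 0)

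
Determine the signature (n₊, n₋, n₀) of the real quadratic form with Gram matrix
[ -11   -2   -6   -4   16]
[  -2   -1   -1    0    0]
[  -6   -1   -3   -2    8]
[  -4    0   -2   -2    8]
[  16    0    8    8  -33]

Answer: (1, 3, 1)

Derivation:
step 0: pivot -11 → sign −
step 1: pivot -7/11 → sign −
step 2: pivot 2/7 → sign +
step 3: pivot -1 → sign −
step 4: row/col 4 already zero → sign 0
signature = (1, 3, 1)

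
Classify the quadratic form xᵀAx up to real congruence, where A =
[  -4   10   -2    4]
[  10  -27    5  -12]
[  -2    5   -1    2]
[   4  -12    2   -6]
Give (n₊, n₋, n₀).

step 0: pivot -4 → sign −
step 1: pivot -2 → sign −
step 2: row/col 2 already zero → sign 0
step 3: row/col 3 already zero → sign 0
signature = (0, 2, 2)

Answer: (0, 2, 2)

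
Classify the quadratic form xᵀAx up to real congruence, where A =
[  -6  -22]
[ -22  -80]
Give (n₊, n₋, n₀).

step 0: pivot -6 → sign −
step 1: pivot 2/3 → sign +
signature = (1, 1, 0)

Answer: (1, 1, 0)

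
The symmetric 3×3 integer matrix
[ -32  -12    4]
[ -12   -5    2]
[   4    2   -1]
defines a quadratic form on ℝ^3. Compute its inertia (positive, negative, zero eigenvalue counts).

Answer: (0, 2, 1)

Derivation:
step 0: pivot -32 → sign −
step 1: pivot -1/2 → sign −
step 2: row/col 2 already zero → sign 0
signature = (0, 2, 1)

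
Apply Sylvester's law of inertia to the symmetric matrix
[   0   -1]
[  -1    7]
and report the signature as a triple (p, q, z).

Answer: (1, 1, 0)

Derivation:
step 0: pivot 7 → sign +
step 1: pivot -1/7 → sign −
signature = (1, 1, 0)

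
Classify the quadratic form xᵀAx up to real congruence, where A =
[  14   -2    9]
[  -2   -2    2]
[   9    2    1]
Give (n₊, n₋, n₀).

step 0: pivot 14 → sign +
step 1: pivot -16/7 → sign −
step 2: pivot -1/16 → sign −
signature = (1, 2, 0)

Answer: (1, 2, 0)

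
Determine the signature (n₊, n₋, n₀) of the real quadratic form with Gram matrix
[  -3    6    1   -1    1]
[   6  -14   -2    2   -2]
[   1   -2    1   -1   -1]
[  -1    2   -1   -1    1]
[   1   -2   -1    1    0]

step 0: pivot -3 → sign −
step 1: pivot -2 → sign −
step 2: pivot 4/3 → sign +
step 3: pivot -2 → sign −
step 4: row/col 4 already zero → sign 0
signature = (1, 3, 1)

Answer: (1, 3, 1)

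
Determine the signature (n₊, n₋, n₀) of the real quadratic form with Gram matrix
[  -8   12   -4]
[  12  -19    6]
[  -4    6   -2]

step 0: pivot -8 → sign −
step 1: pivot -1 → sign −
step 2: row/col 2 already zero → sign 0
signature = (0, 2, 1)

Answer: (0, 2, 1)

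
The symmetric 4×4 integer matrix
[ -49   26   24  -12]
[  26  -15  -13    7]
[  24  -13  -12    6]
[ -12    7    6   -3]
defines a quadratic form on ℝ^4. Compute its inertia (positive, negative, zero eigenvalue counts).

Answer: (1, 3, 0)

Derivation:
step 0: pivot -49 → sign −
step 1: pivot -59/49 → sign −
step 2: pivot -11/59 → sign −
step 3: pivot 3/11 → sign +
signature = (1, 3, 0)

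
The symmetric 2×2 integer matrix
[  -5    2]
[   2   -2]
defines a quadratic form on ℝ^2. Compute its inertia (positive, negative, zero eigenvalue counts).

step 0: pivot -5 → sign −
step 1: pivot -6/5 → sign −
signature = (0, 2, 0)

Answer: (0, 2, 0)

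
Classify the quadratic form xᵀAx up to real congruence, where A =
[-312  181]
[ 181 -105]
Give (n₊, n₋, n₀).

step 0: pivot -312 → sign −
step 1: pivot 1/312 → sign +
signature = (1, 1, 0)

Answer: (1, 1, 0)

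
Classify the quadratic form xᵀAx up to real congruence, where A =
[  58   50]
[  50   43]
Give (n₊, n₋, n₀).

step 0: pivot 58 → sign +
step 1: pivot -3/29 → sign −
signature = (1, 1, 0)

Answer: (1, 1, 0)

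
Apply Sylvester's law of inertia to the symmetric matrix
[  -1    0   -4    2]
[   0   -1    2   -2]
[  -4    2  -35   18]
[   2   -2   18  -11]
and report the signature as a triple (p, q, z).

step 0: pivot -1 → sign −
step 1: pivot -1 → sign −
step 2: pivot -15 → sign −
step 3: pivot -3/5 → sign −
signature = (0, 4, 0)

Answer: (0, 4, 0)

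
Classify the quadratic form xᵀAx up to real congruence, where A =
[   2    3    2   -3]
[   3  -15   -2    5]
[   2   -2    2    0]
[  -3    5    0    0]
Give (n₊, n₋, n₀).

step 0: pivot 2 → sign +
step 1: pivot -39/2 → sign −
step 2: pivot 50/39 → sign +
step 3: pivot -3/25 → sign −
signature = (2, 2, 0)

Answer: (2, 2, 0)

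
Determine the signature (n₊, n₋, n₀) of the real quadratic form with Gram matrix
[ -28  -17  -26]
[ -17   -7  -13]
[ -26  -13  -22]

Answer: (1, 2, 0)

Derivation:
step 0: pivot -28 → sign −
step 1: pivot 93/28 → sign +
step 2: pivot -6/31 → sign −
signature = (1, 2, 0)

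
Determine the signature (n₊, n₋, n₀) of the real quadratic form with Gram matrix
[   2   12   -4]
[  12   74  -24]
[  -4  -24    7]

step 0: pivot 2 → sign +
step 1: pivot 2 → sign +
step 2: pivot -1 → sign −
signature = (2, 1, 0)

Answer: (2, 1, 0)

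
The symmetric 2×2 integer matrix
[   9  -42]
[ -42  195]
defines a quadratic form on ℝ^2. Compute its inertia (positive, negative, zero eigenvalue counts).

Answer: (1, 1, 0)

Derivation:
step 0: pivot 9 → sign +
step 1: pivot -1 → sign −
signature = (1, 1, 0)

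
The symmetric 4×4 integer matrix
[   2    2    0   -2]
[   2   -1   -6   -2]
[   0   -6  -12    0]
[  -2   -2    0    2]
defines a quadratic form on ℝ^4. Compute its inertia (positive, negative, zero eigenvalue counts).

Answer: (1, 1, 2)

Derivation:
step 0: pivot 2 → sign +
step 1: pivot -3 → sign −
step 2: row/col 2 already zero → sign 0
step 3: row/col 3 already zero → sign 0
signature = (1, 1, 2)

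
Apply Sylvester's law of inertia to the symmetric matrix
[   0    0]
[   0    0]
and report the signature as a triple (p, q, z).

step 0: row/col 0 already zero → sign 0
step 1: row/col 1 already zero → sign 0
signature = (0, 0, 2)

Answer: (0, 0, 2)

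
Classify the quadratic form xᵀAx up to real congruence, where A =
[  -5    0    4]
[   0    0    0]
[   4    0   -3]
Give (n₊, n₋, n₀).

Answer: (1, 1, 1)

Derivation:
step 0: pivot -5 → sign −
step 1: pivot 1/5 → sign +
step 2: row/col 2 already zero → sign 0
signature = (1, 1, 1)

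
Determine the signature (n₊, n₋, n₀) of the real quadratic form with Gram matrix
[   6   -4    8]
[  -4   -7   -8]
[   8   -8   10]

Answer: (2, 1, 0)

Derivation:
step 0: pivot 6 → sign +
step 1: pivot -29/3 → sign −
step 2: pivot 2/29 → sign +
signature = (2, 1, 0)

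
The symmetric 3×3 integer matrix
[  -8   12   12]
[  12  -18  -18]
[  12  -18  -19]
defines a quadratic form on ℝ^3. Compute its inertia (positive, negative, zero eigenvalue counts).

step 0: pivot -8 → sign −
step 1: pivot -1 → sign −
step 2: row/col 2 already zero → sign 0
signature = (0, 2, 1)

Answer: (0, 2, 1)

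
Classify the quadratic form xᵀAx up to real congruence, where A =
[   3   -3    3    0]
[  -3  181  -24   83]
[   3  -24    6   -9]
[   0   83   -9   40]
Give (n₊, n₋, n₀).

Answer: (4, 0, 0)

Derivation:
step 0: pivot 3 → sign +
step 1: pivot 178 → sign +
step 2: pivot 93/178 → sign +
step 3: pivot 3/31 → sign +
signature = (4, 0, 0)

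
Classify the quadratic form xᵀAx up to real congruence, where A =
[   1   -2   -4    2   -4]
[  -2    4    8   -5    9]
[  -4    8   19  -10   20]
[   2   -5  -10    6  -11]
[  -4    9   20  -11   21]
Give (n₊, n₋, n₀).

Answer: (3, 2, 0)

Derivation:
step 0: pivot 1 → sign +
step 1: pivot 3 → sign +
step 2: pivot 2/3 → sign +
step 3: pivot -3/2 → sign −
step 4: pivot -1/3 → sign −
signature = (3, 2, 0)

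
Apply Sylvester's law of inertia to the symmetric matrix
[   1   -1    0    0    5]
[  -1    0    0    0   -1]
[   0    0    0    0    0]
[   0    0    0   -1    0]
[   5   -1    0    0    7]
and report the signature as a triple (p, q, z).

Answer: (1, 3, 1)

Derivation:
step 0: pivot 1 → sign +
step 1: pivot -1 → sign −
step 2: pivot -1 → sign −
step 3: pivot -2 → sign −
step 4: row/col 4 already zero → sign 0
signature = (1, 3, 1)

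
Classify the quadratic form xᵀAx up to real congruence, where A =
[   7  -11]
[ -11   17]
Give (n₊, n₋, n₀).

step 0: pivot 7 → sign +
step 1: pivot -2/7 → sign −
signature = (1, 1, 0)

Answer: (1, 1, 0)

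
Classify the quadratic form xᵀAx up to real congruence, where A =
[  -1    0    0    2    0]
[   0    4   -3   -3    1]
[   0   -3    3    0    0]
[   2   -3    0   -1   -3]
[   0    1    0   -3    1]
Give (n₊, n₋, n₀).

step 0: pivot -1 → sign −
step 1: pivot 4 → sign +
step 2: pivot 3/4 → sign +
step 3: pivot -6 → sign −
step 4: row/col 4 already zero → sign 0
signature = (2, 2, 1)

Answer: (2, 2, 1)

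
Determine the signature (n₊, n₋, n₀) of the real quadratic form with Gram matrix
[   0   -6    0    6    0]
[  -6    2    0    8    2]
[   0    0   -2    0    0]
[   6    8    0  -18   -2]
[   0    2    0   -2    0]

step 0: pivot 2 → sign +
step 1: pivot -18 → sign −
step 2: pivot -2 → sign −
step 3: row/col 3 already zero → sign 0
step 4: row/col 4 already zero → sign 0
signature = (1, 2, 2)

Answer: (1, 2, 2)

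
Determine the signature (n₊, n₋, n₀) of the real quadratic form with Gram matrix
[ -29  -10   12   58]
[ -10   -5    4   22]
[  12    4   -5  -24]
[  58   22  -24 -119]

Answer: (1, 3, 0)

Derivation:
step 0: pivot -29 → sign −
step 1: pivot -45/29 → sign −
step 2: pivot -1/45 → sign −
step 3: pivot 1 → sign +
signature = (1, 3, 0)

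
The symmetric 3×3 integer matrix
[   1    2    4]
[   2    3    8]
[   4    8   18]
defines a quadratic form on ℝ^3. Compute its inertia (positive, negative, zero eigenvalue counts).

step 0: pivot 1 → sign +
step 1: pivot -1 → sign −
step 2: pivot 2 → sign +
signature = (2, 1, 0)

Answer: (2, 1, 0)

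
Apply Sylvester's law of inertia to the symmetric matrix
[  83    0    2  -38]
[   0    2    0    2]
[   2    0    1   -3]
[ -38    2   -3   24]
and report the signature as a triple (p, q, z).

step 0: pivot 83 → sign +
step 1: pivot 2 → sign +
step 2: pivot 79/83 → sign +
step 3: pivot 3/79 → sign +
signature = (4, 0, 0)

Answer: (4, 0, 0)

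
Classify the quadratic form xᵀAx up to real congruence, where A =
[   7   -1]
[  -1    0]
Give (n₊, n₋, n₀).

Answer: (1, 1, 0)

Derivation:
step 0: pivot 7 → sign +
step 1: pivot -1/7 → sign −
signature = (1, 1, 0)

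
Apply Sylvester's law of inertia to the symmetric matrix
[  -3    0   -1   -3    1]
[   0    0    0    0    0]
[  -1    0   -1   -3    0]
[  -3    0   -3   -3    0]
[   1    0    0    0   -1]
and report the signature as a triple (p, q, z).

Answer: (1, 3, 1)

Derivation:
step 0: pivot -3 → sign −
step 1: pivot -2/3 → sign −
step 2: pivot 6 → sign +
step 3: pivot -1/2 → sign −
step 4: row/col 4 already zero → sign 0
signature = (1, 3, 1)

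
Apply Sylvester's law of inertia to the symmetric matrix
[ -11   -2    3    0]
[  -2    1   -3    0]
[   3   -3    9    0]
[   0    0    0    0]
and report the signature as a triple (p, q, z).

step 0: pivot -11 → sign −
step 1: pivot 15/11 → sign +
step 2: pivot 3/5 → sign +
step 3: row/col 3 already zero → sign 0
signature = (2, 1, 1)

Answer: (2, 1, 1)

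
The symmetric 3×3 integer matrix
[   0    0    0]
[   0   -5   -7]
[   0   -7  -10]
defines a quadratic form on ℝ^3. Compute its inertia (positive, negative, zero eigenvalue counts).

step 0: pivot -5 → sign −
step 1: pivot -1/5 → sign −
step 2: row/col 2 already zero → sign 0
signature = (0, 2, 1)

Answer: (0, 2, 1)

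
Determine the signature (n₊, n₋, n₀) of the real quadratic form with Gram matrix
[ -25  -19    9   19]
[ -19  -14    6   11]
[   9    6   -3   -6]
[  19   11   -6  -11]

step 0: pivot -25 → sign −
step 1: pivot 11/25 → sign +
step 2: pivot -15/11 → sign −
step 3: pivot 3/5 → sign +
signature = (2, 2, 0)

Answer: (2, 2, 0)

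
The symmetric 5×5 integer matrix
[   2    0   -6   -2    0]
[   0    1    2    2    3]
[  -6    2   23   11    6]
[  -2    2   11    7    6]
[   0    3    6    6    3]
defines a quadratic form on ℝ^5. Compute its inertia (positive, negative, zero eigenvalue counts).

Answer: (3, 1, 1)

Derivation:
step 0: pivot 2 → sign +
step 1: pivot 1 → sign +
step 2: pivot 1 → sign +
step 3: pivot -6 → sign −
step 4: row/col 4 already zero → sign 0
signature = (3, 1, 1)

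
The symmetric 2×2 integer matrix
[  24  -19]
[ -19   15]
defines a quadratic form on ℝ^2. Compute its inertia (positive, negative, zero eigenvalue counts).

step 0: pivot 24 → sign +
step 1: pivot -1/24 → sign −
signature = (1, 1, 0)

Answer: (1, 1, 0)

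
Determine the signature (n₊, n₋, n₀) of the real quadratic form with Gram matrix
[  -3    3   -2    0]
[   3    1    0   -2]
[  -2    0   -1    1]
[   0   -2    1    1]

Answer: (1, 2, 1)

Derivation:
step 0: pivot -3 → sign −
step 1: pivot 4 → sign +
step 2: pivot -2/3 → sign −
step 3: row/col 3 already zero → sign 0
signature = (1, 2, 1)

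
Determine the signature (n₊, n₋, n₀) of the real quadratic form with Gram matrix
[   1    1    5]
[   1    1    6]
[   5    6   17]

Answer: (2, 1, 0)

Derivation:
step 0: pivot 1 → sign +
step 1: pivot -8 → sign −
step 2: pivot 1/8 → sign +
signature = (2, 1, 0)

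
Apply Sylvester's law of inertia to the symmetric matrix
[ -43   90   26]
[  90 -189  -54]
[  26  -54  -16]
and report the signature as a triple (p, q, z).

step 0: pivot -43 → sign −
step 1: pivot -27/43 → sign −
step 2: row/col 2 already zero → sign 0
signature = (0, 2, 1)

Answer: (0, 2, 1)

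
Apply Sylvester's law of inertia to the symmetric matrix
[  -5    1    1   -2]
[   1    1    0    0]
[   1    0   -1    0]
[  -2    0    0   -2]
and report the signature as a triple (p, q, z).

step 0: pivot -5 → sign −
step 1: pivot 6/5 → sign +
step 2: pivot -5/6 → sign −
step 3: pivot -6/5 → sign −
signature = (1, 3, 0)

Answer: (1, 3, 0)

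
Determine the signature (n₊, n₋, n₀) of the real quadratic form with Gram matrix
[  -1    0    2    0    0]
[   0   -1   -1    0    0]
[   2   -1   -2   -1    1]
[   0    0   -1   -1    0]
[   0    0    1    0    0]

step 0: pivot -1 → sign −
step 1: pivot -1 → sign −
step 2: pivot 3 → sign +
step 3: pivot -4/3 → sign −
step 4: pivot -1/4 → sign −
signature = (1, 4, 0)

Answer: (1, 4, 0)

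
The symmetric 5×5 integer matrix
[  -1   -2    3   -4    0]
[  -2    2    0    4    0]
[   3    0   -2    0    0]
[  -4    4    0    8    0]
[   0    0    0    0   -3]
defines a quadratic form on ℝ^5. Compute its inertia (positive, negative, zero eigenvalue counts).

step 0: pivot -1 → sign −
step 1: pivot 6 → sign +
step 2: pivot 1 → sign +
step 3: pivot -3 → sign −
step 4: row/col 4 already zero → sign 0
signature = (2, 2, 1)

Answer: (2, 2, 1)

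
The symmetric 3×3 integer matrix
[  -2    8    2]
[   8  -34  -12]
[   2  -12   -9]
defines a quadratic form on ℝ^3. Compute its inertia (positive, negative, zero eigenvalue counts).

step 0: pivot -2 → sign −
step 1: pivot -2 → sign −
step 2: pivot 1 → sign +
signature = (1, 2, 0)

Answer: (1, 2, 0)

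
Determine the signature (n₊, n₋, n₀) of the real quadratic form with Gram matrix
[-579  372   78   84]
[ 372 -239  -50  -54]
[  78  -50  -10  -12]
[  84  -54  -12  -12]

Answer: (1, 2, 1)

Derivation:
step 0: pivot -579 → sign −
step 1: pivot 1/193 → sign +
step 2: pivot -2 → sign −
step 3: row/col 3 already zero → sign 0
signature = (1, 2, 1)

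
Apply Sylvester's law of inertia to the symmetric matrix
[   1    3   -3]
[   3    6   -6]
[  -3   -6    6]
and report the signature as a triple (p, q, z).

Answer: (1, 1, 1)

Derivation:
step 0: pivot 1 → sign +
step 1: pivot -3 → sign −
step 2: row/col 2 already zero → sign 0
signature = (1, 1, 1)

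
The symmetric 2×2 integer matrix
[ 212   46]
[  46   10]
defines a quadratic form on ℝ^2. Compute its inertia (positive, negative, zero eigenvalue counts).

Answer: (2, 0, 0)

Derivation:
step 0: pivot 212 → sign +
step 1: pivot 1/53 → sign +
signature = (2, 0, 0)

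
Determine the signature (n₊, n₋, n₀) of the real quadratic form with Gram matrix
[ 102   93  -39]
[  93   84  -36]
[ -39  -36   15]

step 0: pivot 102 → sign +
step 1: pivot -27/34 → sign −
step 2: pivot 1/3 → sign +
signature = (2, 1, 0)

Answer: (2, 1, 0)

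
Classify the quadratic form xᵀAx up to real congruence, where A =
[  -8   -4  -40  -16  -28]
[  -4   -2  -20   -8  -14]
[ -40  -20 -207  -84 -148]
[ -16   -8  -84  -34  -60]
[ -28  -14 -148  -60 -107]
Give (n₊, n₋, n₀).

step 0: pivot -8 → sign −
step 1: pivot -7 → sign −
step 2: pivot 2/7 → sign +
step 3: pivot -1 → sign −
step 4: row/col 4 already zero → sign 0
signature = (1, 3, 1)

Answer: (1, 3, 1)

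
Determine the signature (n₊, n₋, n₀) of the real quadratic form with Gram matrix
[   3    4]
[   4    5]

Answer: (1, 1, 0)

Derivation:
step 0: pivot 3 → sign +
step 1: pivot -1/3 → sign −
signature = (1, 1, 0)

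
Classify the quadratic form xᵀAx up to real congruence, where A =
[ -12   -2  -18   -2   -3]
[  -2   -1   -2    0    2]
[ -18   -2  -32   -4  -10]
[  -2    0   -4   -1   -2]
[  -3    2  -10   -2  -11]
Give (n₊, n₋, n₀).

step 0: pivot -12 → sign −
step 1: pivot -2/3 → sign −
step 2: pivot -7/2 → sign −
step 3: pivot -3/7 → sign −
step 4: row/col 4 already zero → sign 0
signature = (0, 4, 1)

Answer: (0, 4, 1)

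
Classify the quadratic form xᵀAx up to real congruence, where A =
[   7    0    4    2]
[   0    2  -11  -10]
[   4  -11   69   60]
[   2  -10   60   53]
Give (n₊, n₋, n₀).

step 0: pivot 7 → sign +
step 1: pivot 2 → sign +
step 2: pivot 87/14 → sign +
step 3: pivot 1/29 → sign +
signature = (4, 0, 0)

Answer: (4, 0, 0)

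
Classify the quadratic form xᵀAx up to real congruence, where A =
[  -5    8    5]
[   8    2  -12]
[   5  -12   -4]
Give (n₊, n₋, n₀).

Answer: (1, 2, 0)

Derivation:
step 0: pivot -5 → sign −
step 1: pivot 74/5 → sign +
step 2: pivot -3/37 → sign −
signature = (1, 2, 0)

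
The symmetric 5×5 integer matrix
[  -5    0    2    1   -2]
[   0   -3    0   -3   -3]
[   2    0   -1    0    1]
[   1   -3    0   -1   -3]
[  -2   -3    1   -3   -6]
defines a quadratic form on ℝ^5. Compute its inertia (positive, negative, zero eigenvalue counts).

Answer: (1, 4, 0)

Derivation:
step 0: pivot -5 → sign −
step 1: pivot -3 → sign −
step 2: pivot -1/5 → sign −
step 3: pivot 3 → sign +
step 4: pivot -2 → sign −
signature = (1, 4, 0)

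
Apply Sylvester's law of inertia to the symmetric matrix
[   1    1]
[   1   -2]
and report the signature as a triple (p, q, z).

step 0: pivot 1 → sign +
step 1: pivot -3 → sign −
signature = (1, 1, 0)

Answer: (1, 1, 0)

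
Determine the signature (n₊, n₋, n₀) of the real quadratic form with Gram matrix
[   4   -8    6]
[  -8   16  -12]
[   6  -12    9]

Answer: (1, 0, 2)

Derivation:
step 0: pivot 4 → sign +
step 1: row/col 1 already zero → sign 0
step 2: row/col 2 already zero → sign 0
signature = (1, 0, 2)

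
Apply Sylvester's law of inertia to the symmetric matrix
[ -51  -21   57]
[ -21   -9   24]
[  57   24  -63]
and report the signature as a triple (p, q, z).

Answer: (1, 2, 0)

Derivation:
step 0: pivot -51 → sign −
step 1: pivot -6/17 → sign −
step 2: pivot 3/2 → sign +
signature = (1, 2, 0)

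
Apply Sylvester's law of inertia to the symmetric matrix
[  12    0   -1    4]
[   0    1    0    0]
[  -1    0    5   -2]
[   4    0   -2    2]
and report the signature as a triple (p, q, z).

step 0: pivot 12 → sign +
step 1: pivot 1 → sign +
step 2: pivot 59/12 → sign +
step 3: pivot 6/59 → sign +
signature = (4, 0, 0)

Answer: (4, 0, 0)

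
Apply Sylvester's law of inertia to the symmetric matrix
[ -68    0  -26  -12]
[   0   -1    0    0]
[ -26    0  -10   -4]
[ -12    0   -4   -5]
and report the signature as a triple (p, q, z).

Answer: (1, 3, 0)

Derivation:
step 0: pivot -68 → sign −
step 1: pivot -1 → sign −
step 2: pivot -1/17 → sign −
step 3: pivot 3 → sign +
signature = (1, 3, 0)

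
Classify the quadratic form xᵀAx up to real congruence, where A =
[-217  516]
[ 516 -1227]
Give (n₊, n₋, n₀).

step 0: pivot -217 → sign −
step 1: pivot -3/217 → sign −
signature = (0, 2, 0)

Answer: (0, 2, 0)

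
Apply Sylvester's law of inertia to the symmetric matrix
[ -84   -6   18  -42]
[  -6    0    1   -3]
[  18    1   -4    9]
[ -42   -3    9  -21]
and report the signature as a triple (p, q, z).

Answer: (1, 2, 1)

Derivation:
step 0: pivot -84 → sign −
step 1: pivot 3/7 → sign +
step 2: pivot -1/3 → sign −
step 3: row/col 3 already zero → sign 0
signature = (1, 2, 1)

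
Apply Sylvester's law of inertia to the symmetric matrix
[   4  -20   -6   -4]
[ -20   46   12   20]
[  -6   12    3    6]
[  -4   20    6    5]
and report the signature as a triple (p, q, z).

Answer: (2, 1, 1)

Derivation:
step 0: pivot 4 → sign +
step 1: pivot -54 → sign −
step 2: pivot 1 → sign +
step 3: row/col 3 already zero → sign 0
signature = (2, 1, 1)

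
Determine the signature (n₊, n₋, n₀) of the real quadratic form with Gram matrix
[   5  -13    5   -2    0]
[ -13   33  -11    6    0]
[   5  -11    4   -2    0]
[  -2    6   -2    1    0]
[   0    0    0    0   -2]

step 0: pivot 5 → sign +
step 1: pivot -4/5 → sign −
step 2: pivot 4 → sign +
step 3: pivot -2 → sign −
step 4: row/col 4 already zero → sign 0
signature = (2, 2, 1)

Answer: (2, 2, 1)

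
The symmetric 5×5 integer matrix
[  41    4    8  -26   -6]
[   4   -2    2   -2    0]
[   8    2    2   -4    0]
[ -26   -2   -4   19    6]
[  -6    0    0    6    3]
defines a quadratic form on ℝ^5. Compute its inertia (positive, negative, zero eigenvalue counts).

step 0: pivot 41 → sign +
step 1: pivot -98/41 → sign −
step 2: pivot 52/49 → sign +
step 3: pivot 12/13 → sign +
step 4: row/col 4 already zero → sign 0
signature = (3, 1, 1)

Answer: (3, 1, 1)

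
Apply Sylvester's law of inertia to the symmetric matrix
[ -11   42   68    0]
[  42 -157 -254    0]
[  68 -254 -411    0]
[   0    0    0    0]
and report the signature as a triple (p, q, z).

step 0: pivot -11 → sign −
step 1: pivot 37/11 → sign +
step 2: pivot -3/37 → sign −
step 3: row/col 3 already zero → sign 0
signature = (1, 2, 1)

Answer: (1, 2, 1)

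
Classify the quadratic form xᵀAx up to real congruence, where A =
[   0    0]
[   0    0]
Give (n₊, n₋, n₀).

step 0: row/col 0 already zero → sign 0
step 1: row/col 1 already zero → sign 0
signature = (0, 0, 2)

Answer: (0, 0, 2)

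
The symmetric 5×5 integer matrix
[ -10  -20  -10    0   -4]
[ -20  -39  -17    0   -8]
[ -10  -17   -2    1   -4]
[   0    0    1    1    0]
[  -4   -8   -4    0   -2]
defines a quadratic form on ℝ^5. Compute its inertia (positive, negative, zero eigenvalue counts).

step 0: pivot -10 → sign −
step 1: pivot 1 → sign +
step 2: pivot -1 → sign −
step 3: pivot 2 → sign +
step 4: pivot -2/5 → sign −
signature = (2, 3, 0)

Answer: (2, 3, 0)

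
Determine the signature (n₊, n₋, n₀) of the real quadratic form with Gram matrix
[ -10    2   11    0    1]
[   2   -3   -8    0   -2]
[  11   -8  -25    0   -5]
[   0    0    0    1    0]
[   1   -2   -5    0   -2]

Answer: (2, 3, 0)

Derivation:
step 0: pivot -10 → sign −
step 1: pivot -13/5 → sign −
step 2: pivot 1/26 → sign +
step 3: pivot 1 → sign +
step 4: pivot -1 → sign −
signature = (2, 3, 0)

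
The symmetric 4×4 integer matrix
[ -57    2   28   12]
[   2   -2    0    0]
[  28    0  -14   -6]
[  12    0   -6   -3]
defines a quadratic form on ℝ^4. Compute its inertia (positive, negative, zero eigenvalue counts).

step 0: pivot -57 → sign −
step 1: pivot -110/57 → sign −
step 2: pivot 14/55 → sign +
step 3: pivot -3/7 → sign −
signature = (1, 3, 0)

Answer: (1, 3, 0)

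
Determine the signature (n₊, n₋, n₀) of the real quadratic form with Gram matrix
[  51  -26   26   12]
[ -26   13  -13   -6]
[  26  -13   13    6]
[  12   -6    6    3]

step 0: pivot 51 → sign +
step 1: pivot -13/51 → sign −
step 2: pivot 3/13 → sign +
step 3: row/col 3 already zero → sign 0
signature = (2, 1, 1)

Answer: (2, 1, 1)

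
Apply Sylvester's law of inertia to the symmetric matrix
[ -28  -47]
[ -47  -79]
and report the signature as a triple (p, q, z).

Answer: (0, 2, 0)

Derivation:
step 0: pivot -28 → sign −
step 1: pivot -3/28 → sign −
signature = (0, 2, 0)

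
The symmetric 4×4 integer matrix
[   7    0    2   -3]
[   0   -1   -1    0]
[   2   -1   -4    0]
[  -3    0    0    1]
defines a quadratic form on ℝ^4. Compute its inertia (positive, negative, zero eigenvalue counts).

Answer: (1, 3, 0)

Derivation:
step 0: pivot 7 → sign +
step 1: pivot -1 → sign −
step 2: pivot -25/7 → sign −
step 3: pivot -2/25 → sign −
signature = (1, 3, 0)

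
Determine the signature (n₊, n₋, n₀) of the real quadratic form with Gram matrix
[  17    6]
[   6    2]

step 0: pivot 17 → sign +
step 1: pivot -2/17 → sign −
signature = (1, 1, 0)

Answer: (1, 1, 0)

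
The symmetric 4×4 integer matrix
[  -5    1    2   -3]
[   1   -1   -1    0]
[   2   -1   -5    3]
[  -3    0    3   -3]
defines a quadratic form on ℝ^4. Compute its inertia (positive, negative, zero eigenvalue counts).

step 0: pivot -5 → sign −
step 1: pivot -4/5 → sign −
step 2: pivot -15/4 → sign −
step 3: pivot 3/5 → sign +
signature = (1, 3, 0)

Answer: (1, 3, 0)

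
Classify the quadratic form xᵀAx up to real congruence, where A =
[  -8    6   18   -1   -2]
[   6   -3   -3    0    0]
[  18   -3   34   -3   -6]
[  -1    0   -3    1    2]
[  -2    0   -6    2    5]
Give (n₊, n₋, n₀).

step 0: pivot -8 → sign −
step 1: pivot 3/2 → sign +
step 2: pivot 1 → sign +
step 3: pivot 3/4 → sign +
step 4: pivot 1 → sign +
signature = (4, 1, 0)

Answer: (4, 1, 0)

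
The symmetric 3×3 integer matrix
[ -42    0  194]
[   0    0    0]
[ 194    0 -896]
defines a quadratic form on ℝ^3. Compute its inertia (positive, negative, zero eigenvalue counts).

Answer: (1, 1, 1)

Derivation:
step 0: pivot -42 → sign −
step 1: pivot 2/21 → sign +
step 2: row/col 2 already zero → sign 0
signature = (1, 1, 1)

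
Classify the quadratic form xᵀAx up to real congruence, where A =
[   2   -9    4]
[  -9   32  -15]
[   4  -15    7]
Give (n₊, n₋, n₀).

step 0: pivot 2 → sign +
step 1: pivot -17/2 → sign −
step 2: pivot 1/17 → sign +
signature = (2, 1, 0)

Answer: (2, 1, 0)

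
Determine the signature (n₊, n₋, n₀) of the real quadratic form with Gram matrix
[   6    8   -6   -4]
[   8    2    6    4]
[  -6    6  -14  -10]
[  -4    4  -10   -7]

Answer: (2, 2, 0)

Derivation:
step 0: pivot 6 → sign +
step 1: pivot -26/3 → sign −
step 2: pivot 34/13 → sign +
step 3: pivot -1/17 → sign −
signature = (2, 2, 0)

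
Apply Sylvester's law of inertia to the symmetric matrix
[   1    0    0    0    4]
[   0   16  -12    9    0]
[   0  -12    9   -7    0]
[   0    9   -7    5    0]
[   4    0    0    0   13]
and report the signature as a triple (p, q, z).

step 0: pivot 1 → sign +
step 1: pivot 16 → sign +
step 2: pivot -1/16 → sign −
step 3: pivot 1 → sign +
step 4: pivot -3 → sign −
signature = (3, 2, 0)

Answer: (3, 2, 0)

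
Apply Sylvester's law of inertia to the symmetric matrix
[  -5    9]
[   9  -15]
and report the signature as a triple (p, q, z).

step 0: pivot -5 → sign −
step 1: pivot 6/5 → sign +
signature = (1, 1, 0)

Answer: (1, 1, 0)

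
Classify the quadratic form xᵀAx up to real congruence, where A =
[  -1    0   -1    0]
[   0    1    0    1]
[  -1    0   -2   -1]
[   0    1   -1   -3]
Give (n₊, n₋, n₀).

Answer: (1, 3, 0)

Derivation:
step 0: pivot -1 → sign −
step 1: pivot 1 → sign +
step 2: pivot -1 → sign −
step 3: pivot -3 → sign −
signature = (1, 3, 0)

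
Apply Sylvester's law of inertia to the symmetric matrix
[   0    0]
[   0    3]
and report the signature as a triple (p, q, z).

step 0: pivot 3 → sign +
step 1: row/col 1 already zero → sign 0
signature = (1, 0, 1)

Answer: (1, 0, 1)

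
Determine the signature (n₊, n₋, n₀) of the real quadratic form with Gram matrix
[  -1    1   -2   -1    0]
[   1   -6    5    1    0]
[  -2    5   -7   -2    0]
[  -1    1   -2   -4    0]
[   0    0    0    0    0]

step 0: pivot -1 → sign −
step 1: pivot -5 → sign −
step 2: pivot -6/5 → sign −
step 3: pivot -3 → sign −
step 4: row/col 4 already zero → sign 0
signature = (0, 4, 1)

Answer: (0, 4, 1)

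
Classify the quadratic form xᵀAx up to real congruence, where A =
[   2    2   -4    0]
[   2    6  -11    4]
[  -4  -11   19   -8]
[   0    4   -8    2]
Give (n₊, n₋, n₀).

step 0: pivot 2 → sign +
step 1: pivot 4 → sign +
step 2: pivot -5/4 → sign −
step 3: pivot -6/5 → sign −
signature = (2, 2, 0)

Answer: (2, 2, 0)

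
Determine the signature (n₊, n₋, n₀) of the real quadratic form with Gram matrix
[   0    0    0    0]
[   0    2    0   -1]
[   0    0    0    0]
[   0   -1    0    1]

Answer: (2, 0, 2)

Derivation:
step 0: pivot 2 → sign +
step 1: pivot 1/2 → sign +
step 2: row/col 2 already zero → sign 0
step 3: row/col 3 already zero → sign 0
signature = (2, 0, 2)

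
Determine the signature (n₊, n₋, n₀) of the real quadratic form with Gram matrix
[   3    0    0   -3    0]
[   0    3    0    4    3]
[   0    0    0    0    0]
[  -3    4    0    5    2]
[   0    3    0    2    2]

step 0: pivot 3 → sign +
step 1: pivot 3 → sign +
step 2: pivot -10/3 → sign −
step 3: pivot 1/5 → sign +
step 4: row/col 4 already zero → sign 0
signature = (3, 1, 1)

Answer: (3, 1, 1)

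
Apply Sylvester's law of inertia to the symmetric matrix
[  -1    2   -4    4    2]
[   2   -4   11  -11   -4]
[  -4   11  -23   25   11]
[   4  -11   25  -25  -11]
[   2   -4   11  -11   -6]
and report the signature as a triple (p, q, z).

Answer: (2, 3, 0)

Derivation:
step 0: pivot -1 → sign −
step 1: pivot -7 → sign −
step 2: pivot 9/7 → sign +
step 3: pivot 2 → sign +
step 4: pivot -2 → sign −
signature = (2, 3, 0)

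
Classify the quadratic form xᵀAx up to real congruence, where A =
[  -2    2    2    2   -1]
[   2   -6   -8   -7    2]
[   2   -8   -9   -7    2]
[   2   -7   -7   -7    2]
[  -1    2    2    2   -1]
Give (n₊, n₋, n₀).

step 0: pivot -2 → sign −
step 1: pivot -4 → sign −
step 2: pivot 2 → sign +
step 3: pivot -15/8 → sign −
step 4: pivot -3/10 → sign −
signature = (1, 4, 0)

Answer: (1, 4, 0)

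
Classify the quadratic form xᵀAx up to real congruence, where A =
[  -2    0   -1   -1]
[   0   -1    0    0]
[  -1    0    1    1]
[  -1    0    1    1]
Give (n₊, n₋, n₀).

step 0: pivot -2 → sign −
step 1: pivot -1 → sign −
step 2: pivot 3/2 → sign +
step 3: row/col 3 already zero → sign 0
signature = (1, 2, 1)

Answer: (1, 2, 1)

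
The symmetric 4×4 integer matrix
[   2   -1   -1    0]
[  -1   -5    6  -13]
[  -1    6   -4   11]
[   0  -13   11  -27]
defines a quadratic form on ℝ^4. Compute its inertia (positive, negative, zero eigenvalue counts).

step 0: pivot 2 → sign +
step 1: pivot -11/2 → sign −
step 2: pivot 1 → sign +
step 3: pivot -3/11 → sign −
signature = (2, 2, 0)

Answer: (2, 2, 0)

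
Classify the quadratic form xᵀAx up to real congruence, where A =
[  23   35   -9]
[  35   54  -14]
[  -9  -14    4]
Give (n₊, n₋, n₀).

Answer: (3, 0, 0)

Derivation:
step 0: pivot 23 → sign +
step 1: pivot 17/23 → sign +
step 2: pivot 6/17 → sign +
signature = (3, 0, 0)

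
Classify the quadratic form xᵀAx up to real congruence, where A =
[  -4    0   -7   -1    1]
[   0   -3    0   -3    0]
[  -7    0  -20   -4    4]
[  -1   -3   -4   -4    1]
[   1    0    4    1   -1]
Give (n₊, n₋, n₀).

step 0: pivot -4 → sign −
step 1: pivot -3 → sign −
step 2: pivot -31/4 → sign −
step 3: pivot -3/31 → sign −
step 4: row/col 4 already zero → sign 0
signature = (0, 4, 1)

Answer: (0, 4, 1)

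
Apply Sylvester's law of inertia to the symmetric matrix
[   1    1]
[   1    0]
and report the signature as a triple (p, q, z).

step 0: pivot 1 → sign +
step 1: pivot -1 → sign −
signature = (1, 1, 0)

Answer: (1, 1, 0)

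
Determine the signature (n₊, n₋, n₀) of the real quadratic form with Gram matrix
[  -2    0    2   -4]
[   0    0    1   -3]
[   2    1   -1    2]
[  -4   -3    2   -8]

step 0: pivot -2 → sign −
step 1: pivot 1 → sign +
step 2: pivot -1 → sign −
step 3: pivot -3 → sign −
signature = (1, 3, 0)

Answer: (1, 3, 0)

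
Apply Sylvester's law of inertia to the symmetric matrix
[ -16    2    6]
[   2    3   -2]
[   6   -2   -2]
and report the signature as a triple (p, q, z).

step 0: pivot -16 → sign −
step 1: pivot 13/4 → sign +
step 2: pivot -3/13 → sign −
signature = (1, 2, 0)

Answer: (1, 2, 0)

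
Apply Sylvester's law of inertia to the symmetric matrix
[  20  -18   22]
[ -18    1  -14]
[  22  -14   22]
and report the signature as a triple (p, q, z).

Answer: (2, 1, 0)

Derivation:
step 0: pivot 20 → sign +
step 1: pivot -76/5 → sign −
step 2: pivot 1/76 → sign +
signature = (2, 1, 0)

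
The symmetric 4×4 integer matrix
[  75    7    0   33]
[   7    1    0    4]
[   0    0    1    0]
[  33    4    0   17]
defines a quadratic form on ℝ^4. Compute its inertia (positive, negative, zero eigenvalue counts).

Answer: (4, 0, 0)

Derivation:
step 0: pivot 75 → sign +
step 1: pivot 26/75 → sign +
step 2: pivot 1 → sign +
step 3: pivot 1/26 → sign +
signature = (4, 0, 0)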